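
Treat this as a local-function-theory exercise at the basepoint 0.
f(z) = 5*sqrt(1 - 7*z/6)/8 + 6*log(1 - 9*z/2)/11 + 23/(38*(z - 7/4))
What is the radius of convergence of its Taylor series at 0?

The radius of convergence is 2/9.

Denominator factor (z - 7/4): pole of order 1 at 7/4, modulus 7/4.
Branch term (5/8)*sqrt(1 - z/(6/7)): its argument vanishes at z = 6/7, a square-root branch point, modulus 6/7.
Branch term (6/11)*log(1 - z/(2/9)): its argument vanishes at z = 2/9, a logarithmic branch point, modulus 2/9.
The radius of convergence is the smallest modulus among the singular points: 2/9.


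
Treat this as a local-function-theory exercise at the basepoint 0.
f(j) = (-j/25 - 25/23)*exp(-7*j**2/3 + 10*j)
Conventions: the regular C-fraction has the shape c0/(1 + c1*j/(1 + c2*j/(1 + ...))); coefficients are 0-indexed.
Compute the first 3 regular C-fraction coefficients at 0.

Taylor coefficients (expand at 0): a_0 = -25/23, a_1 = -6273/575, a_2 = -18013/345.
c0 = a_0 = -25/23. Peel one level at a time: if S = 1 + c*j/S' with S'(0) = 1, then c is the j-coefficient of S and S' = c*j/(S - 1).
S_1 = c0/f = 1 + (-6273/625)*j + (61760962/1171875)*j^2 + ...; c1 = -6273/625.
S_2 = c1*j/(S_1 - 1) = 1 + (61760962/11761875)*j + ...; c2 = 61760962/11761875.

The regular C-fraction coefficients are [-25/23, -6273/625, 61760962/11761875].


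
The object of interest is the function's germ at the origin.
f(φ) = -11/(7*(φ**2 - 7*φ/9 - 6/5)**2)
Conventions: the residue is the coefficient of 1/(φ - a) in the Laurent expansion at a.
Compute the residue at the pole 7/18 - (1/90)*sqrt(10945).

The factor φ**2 - 7*φ/9 - 6/5 splits as (φ - a)(φ - a') with a = 7/18 - (1/90)*sqrt(10945), a' = 7/18 + (1/90)*sqrt(10945). At the order-2 pole a set g(φ) = (φ - a)^2*f(φ) = [-11/7] / (φ - a')^2.
Order-2 pole: residue = g'(a); g'(7/18 - (1/90)*sqrt(10945)) = -(7290/3049277)*sqrt(10945), so the residue is -(7290/3049277)*sqrt(10945).

The residue is -(7290/3049277)*sqrt(10945).


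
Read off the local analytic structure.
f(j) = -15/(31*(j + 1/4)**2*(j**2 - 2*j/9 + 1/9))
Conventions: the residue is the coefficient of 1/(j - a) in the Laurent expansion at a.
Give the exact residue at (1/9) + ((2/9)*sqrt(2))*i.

The factor j**2 - 2*j/9 + 1/9 splits as (j - a)(j - a') with a = (1/9) + ((2/9)*sqrt(2))*i, a' = (1/9) - ((2/9)*sqrt(2))*i. At the order-1 pole a set g(j) = (j - a)*f(j) = [-15/(31*(j + 1/4)**2)] / (j - a').
Simple pole: residue = g(a) at a = (1/9) + ((2/9)*sqrt(2))*i, which is (12480/3751) + ((1230/3751)*sqrt(2))*i.

The residue is (12480/3751) + ((1230/3751)*sqrt(2))*i.


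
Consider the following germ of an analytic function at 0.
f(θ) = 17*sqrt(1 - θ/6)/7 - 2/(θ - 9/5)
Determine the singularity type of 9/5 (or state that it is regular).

The point is a pole of order 1.

The denominator factor θ - 9/5 vanishes at 9/5 and appears to the power 1; the numerator there equals -2, nonzero, and no other factor vanishes.
The branch terms are analytic at this point.
Hence a pole whose order is the multiplicity, 1.


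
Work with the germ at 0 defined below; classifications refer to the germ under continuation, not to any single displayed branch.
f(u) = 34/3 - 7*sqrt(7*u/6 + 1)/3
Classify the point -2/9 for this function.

The point is a regular point.

There is no denominator, hence no pole anywhere.
Branch term sqrt(1 - u/(-6/7)): argument at -2/9 is 20/27, nonzero, so -2/9 is not its branch point (a point on a principal cut is still regular for the continued germ).
So the germ continues analytically to -2/9.


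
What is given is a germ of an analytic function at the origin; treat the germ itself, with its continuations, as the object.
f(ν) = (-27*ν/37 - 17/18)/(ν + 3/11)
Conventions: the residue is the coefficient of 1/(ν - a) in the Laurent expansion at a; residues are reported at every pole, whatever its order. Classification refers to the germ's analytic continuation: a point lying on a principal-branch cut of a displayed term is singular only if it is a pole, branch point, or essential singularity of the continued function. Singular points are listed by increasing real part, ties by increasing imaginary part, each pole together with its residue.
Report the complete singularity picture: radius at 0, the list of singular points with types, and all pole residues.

Radius of convergence at 0: 3/11.
At -3/11: a pole of order 1; residue -5461/7326.

Denominator factor (ν + 3/11): pole of order 1 at -3/11, modulus 3/11.
The radius of convergence is the smallest modulus among the singular points: 3/11.
At the order-1 pole -3/11 set g(ν) = (ν - (-3/11))*f(ν) = -27*ν/37 - 17/18.
Simple pole: residue = g(a) at a = -3/11, which is -5461/7326.


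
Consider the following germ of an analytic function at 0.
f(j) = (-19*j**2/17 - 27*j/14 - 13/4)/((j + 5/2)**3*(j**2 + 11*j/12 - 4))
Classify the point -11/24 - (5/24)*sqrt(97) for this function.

The point is a pole of order 1.

The denominator factor j**2 + 11*j/12 - 4 vanishes at -11/24 - (5/24)*sqrt(97) and appears to the power 1; the numerator there equals -250399/34272 + (6455/34272)*sqrt(97), nonzero, and no other factor vanishes.
Hence a pole whose order is the multiplicity, 1.


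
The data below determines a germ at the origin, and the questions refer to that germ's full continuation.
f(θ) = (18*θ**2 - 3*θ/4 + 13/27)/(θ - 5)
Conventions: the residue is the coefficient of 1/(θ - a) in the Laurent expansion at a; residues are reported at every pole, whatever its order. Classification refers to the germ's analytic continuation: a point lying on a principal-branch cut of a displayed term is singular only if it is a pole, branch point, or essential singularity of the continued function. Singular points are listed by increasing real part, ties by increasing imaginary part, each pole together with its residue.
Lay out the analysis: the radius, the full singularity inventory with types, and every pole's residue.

Radius of convergence at 0: 5.
At 5: a pole of order 1; residue 48247/108.

Denominator factor (θ - 5): pole of order 1 at 5, modulus 5.
The radius of convergence is the smallest modulus among the singular points: 5.
At the order-1 pole 5 set g(θ) = (θ - (5))*f(θ) = 18*θ**2 - 3*θ/4 + 13/27.
Simple pole: residue = g(a) at a = 5, which is 48247/108.


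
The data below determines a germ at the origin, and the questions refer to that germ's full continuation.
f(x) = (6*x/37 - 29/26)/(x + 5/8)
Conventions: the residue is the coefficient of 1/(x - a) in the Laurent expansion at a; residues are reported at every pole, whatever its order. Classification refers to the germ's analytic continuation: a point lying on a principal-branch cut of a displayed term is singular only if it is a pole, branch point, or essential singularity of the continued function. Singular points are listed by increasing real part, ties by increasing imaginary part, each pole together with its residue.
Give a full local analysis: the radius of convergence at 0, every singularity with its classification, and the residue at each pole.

Denominator factor (x + 5/8): pole of order 1 at -5/8, modulus 5/8.
The radius of convergence is the smallest modulus among the singular points: 5/8.
At the order-1 pole -5/8 set g(x) = (x - (-5/8))*f(x) = 6*x/37 - 29/26.
Simple pole: residue = g(a) at a = -5/8, which is -2341/1924.

Radius of convergence at 0: 5/8.
At -5/8: a pole of order 1; residue -2341/1924.


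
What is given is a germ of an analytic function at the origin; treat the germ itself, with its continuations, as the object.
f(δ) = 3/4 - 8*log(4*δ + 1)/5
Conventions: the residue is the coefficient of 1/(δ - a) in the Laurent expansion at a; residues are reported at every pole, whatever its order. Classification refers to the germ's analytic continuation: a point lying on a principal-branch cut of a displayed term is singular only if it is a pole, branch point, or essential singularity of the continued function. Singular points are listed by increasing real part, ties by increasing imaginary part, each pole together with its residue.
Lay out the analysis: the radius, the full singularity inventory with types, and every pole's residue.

Radius of convergence at 0: 1/4.
At -1/4: a logarithmic branch point.

Branch term (-8/5)*log(1 - δ/(-1/4)): its argument vanishes at δ = -1/4, a logarithmic branch point, modulus 1/4.
The radius of convergence is the smallest modulus among the singular points: 1/4.


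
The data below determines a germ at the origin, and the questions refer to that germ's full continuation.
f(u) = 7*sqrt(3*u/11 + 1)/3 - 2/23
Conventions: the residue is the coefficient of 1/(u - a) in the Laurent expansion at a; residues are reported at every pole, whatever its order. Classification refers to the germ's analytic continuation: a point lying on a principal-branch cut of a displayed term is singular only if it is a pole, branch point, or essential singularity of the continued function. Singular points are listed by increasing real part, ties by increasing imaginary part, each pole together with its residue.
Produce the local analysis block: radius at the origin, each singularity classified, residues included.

Branch term (7/3)*sqrt(1 - u/(-11/3)): its argument vanishes at u = -11/3, a square-root branch point, modulus 11/3.
The radius of convergence is the smallest modulus among the singular points: 11/3.

Radius of convergence at 0: 11/3.
At -11/3: an algebraic (square-root) branch point.


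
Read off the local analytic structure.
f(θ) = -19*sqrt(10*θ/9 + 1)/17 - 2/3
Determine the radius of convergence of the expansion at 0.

Branch term (-19/17)*sqrt(1 - θ/(-9/10)): its argument vanishes at θ = -9/10, a square-root branch point, modulus 9/10.
The radius of convergence is the smallest modulus among the singular points: 9/10.

The radius of convergence is 9/10.


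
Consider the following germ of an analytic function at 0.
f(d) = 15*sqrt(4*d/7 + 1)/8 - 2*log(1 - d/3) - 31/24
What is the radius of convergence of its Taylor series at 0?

Branch term (15/8)*sqrt(1 - d/(-7/4)): its argument vanishes at d = -7/4, a square-root branch point, modulus 7/4.
Branch term (-2)*log(1 - d/(3)): its argument vanishes at d = 3, a logarithmic branch point, modulus 3.
The radius of convergence is the smallest modulus among the singular points: 7/4.

The radius of convergence is 7/4.


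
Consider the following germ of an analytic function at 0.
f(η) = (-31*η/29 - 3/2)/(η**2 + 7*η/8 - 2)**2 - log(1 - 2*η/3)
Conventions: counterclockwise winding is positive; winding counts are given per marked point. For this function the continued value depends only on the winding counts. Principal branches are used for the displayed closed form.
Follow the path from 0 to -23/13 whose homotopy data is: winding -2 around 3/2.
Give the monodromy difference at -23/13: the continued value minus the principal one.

The rational part is single-valued and drops out of the difference; each branch term changes only by its own monodromy.
(-1)*log(1 - η/(3/2)): each positive loop around 3/2 adds 2*pi*i to the log, so winding -2 contributes (-1)*(-2)*2*pi*i = (4)*pi*i.
Summing the contributions at η = -23/13 gives (4)*pi*i.

Continued minus principal equals (4)*pi*i.


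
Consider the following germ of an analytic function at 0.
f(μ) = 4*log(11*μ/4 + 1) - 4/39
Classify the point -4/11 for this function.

The term (4)*log(1 - μ/(-4/11)) has argument 1 - -4/11/(-4/11) = 0 at -4/11: a logarithmic (infinitely-sheeted) branch point; the remaining terms are analytic or single-valued there.

The point is a logarithmic branch point.


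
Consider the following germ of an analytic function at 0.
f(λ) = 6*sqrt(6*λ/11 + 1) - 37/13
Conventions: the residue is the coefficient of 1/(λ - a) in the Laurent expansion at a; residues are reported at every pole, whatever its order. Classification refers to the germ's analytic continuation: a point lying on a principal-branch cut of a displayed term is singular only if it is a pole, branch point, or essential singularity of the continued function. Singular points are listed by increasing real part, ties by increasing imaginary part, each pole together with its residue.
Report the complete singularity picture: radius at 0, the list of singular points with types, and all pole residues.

Branch term (6)*sqrt(1 - λ/(-11/6)): its argument vanishes at λ = -11/6, a square-root branch point, modulus 11/6.
The radius of convergence is the smallest modulus among the singular points: 11/6.

Radius of convergence at 0: 11/6.
At -11/6: an algebraic (square-root) branch point.


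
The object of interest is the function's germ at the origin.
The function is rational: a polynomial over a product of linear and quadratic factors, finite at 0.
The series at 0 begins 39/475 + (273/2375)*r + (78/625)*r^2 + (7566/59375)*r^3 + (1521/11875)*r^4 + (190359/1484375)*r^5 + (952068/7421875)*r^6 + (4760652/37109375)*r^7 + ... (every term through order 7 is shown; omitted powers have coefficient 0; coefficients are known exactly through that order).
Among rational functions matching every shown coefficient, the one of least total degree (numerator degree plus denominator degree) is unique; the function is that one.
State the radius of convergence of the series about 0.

The radius of convergence is 1.

No rational of total degree below 3 reproduces all 8 coefficients; solving the [0/3] Pade equations on them gives f(r) = -39/(19*(r - 5)**2*(r - 1)), whose expansion matches every shown term.
Denominator factor (r - 5)^2: pole of order 2 at 5, modulus 5.
Denominator factor (r - 1): pole of order 1 at 1, modulus 1.
The radius of convergence is the smallest modulus among the singular points: 1.


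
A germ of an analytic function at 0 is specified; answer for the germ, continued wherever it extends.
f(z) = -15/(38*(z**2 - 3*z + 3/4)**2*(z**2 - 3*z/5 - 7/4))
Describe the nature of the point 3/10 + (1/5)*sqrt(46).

The point is a pole of order 1.

The denominator factor z**2 - 3*z/5 - 7/4 vanishes at 3/10 + (1/5)*sqrt(46) and appears to the power 1; the numerator there equals -15/38, nonzero, and no other factor vanishes.
Hence a pole whose order is the multiplicity, 1.


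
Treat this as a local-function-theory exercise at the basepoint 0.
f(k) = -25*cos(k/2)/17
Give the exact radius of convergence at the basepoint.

The factor cos(k/2) is entire and contributes no finite singular point.
The polynomial part has no poles.
No finite singular points: the Taylor series at 0 converges everywhere.

The radius of convergence is infinite.


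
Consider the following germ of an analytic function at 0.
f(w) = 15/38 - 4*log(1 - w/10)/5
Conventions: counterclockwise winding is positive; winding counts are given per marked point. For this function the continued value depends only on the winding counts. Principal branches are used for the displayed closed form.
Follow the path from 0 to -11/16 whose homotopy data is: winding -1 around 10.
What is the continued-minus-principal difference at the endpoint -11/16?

Continued minus principal equals (8/5)*pi*i.

The rational part is single-valued and drops out of the difference; each branch term changes only by its own monodromy.
(-4/5)*log(1 - w/(10)): each positive loop around 10 adds 2*pi*i to the log, so winding -1 contributes (-4/5)*(-1)*2*pi*i = (8/5)*pi*i.
Summing the contributions at w = -11/16 gives (8/5)*pi*i.


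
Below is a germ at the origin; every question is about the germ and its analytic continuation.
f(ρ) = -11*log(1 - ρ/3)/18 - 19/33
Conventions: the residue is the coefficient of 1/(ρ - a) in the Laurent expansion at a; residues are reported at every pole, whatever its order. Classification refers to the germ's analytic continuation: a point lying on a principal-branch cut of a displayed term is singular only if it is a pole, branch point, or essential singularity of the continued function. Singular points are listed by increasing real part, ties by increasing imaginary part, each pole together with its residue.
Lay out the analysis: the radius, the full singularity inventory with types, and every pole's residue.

Branch term (-11/18)*log(1 - ρ/(3)): its argument vanishes at ρ = 3, a logarithmic branch point, modulus 3.
The radius of convergence is the smallest modulus among the singular points: 3.

Radius of convergence at 0: 3.
At 3: a logarithmic branch point.


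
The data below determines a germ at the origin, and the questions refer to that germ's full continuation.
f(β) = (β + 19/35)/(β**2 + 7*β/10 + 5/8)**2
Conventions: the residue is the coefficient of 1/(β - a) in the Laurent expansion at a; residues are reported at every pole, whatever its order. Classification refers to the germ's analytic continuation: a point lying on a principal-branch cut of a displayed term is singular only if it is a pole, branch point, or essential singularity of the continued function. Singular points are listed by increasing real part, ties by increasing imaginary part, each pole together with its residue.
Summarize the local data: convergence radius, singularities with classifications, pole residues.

Radius of convergence at 0: (1/4)*sqrt(10).
At (-7/20) - ((1/20)*sqrt(201))*i: a pole of order 2; residue ((300/31423)*sqrt(201))*i.
At (-7/20) + ((1/20)*sqrt(201))*i: a pole of order 2; residue -((300/31423)*sqrt(201))*i.

Denominator factor (β**2 + 7*β/10 + 5/8)^2: discriminant -201/100, complex-conjugate roots (-7/20) + ((1/20)*sqrt(201))*i and (-7/20) - ((1/20)*sqrt(201))*i; poles of order 2, moduli (1/4)*sqrt(10) and (1/4)*sqrt(10).
The radius of convergence is the smallest modulus among the singular points: (1/4)*sqrt(10).
The factor β**2 + 7*β/10 + 5/8 splits as (β - a)(β - a') with a = (-7/20) - ((1/20)*sqrt(201))*i, a' = (-7/20) + ((1/20)*sqrt(201))*i. At the order-2 pole a set g(β) = (β - a)^2*f(β) = [β + 19/35] / (β - a')^2.
Order-2 pole: residue = g'(a); g'((-7/20) - ((1/20)*sqrt(201))*i) = ((300/31423)*sqrt(201))*i, so the residue is ((300/31423)*sqrt(201))*i.
The factor β**2 + 7*β/10 + 5/8 splits as (β - a)(β - a') with a = (-7/20) + ((1/20)*sqrt(201))*i, a' = (-7/20) - ((1/20)*sqrt(201))*i. At the order-2 pole a set g(β) = (β - a)^2*f(β) = [β + 19/35] / (β - a')^2.
Order-2 pole: residue = g'(a); g'((-7/20) + ((1/20)*sqrt(201))*i) = -((300/31423)*sqrt(201))*i, so the residue is -((300/31423)*sqrt(201))*i.
List the singular points by increasing real part (a conjugate pair: the negative imaginary part first).


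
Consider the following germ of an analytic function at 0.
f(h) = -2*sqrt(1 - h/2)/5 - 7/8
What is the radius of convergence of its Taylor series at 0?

Branch term (-2/5)*sqrt(1 - h/(2)): its argument vanishes at h = 2, a square-root branch point, modulus 2.
The radius of convergence is the smallest modulus among the singular points: 2.

The radius of convergence is 2.


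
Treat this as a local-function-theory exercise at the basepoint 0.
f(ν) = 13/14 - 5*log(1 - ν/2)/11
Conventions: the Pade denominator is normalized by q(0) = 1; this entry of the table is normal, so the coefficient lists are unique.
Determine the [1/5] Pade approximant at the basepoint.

Taylor coefficients needed (expand at 0): a_0 = 13/14, a_1 = 5/22, a_2 = 5/88, a_3 = 5/264, a_4 = 5/704, a_5 = 1/352, a_6 = 5/4224.
Write the denominator as Q(ν) = 1 + q1*ν + q2*ν^2 + q3*ν^3 + q4*ν^4 + q5*ν^5. Requiring Q*f - P = O(ν^7) with deg P <= 1 kills the coefficients of ν^2..ν^6 in Q*f:
  ν^2: a_2 + q1*a_1 + q2*a_0 = 0, i.e. 5/88 + (5/22)*q1 + (13/14)*q2 = 0.
  ν^3: a_3 + q1*a_2 + q2*a_1 + q3*a_0 = 0, i.e. 5/264 + (5/88)*q1 + (5/22)*q2 + (13/14)*q3 = 0.
  ν^4: a_4 + q1*a_3 + q2*a_2 + q3*a_1 + q4*a_0 = 0, i.e. 5/704 + (5/264)*q1 + (5/88)*q2 + (5/22)*q3 + (13/14)*q4 = 0.
  ν^5: a_5 + q1*a_4 + q2*a_3 + q3*a_2 + q4*a_1 + q5*a_0 = 0, i.e. 1/352 + (5/704)*q1 + (5/264)*q2 + (5/88)*q3 + (5/22)*q4 + (13/14)*q5 = 0.
  ν^6: a_6 + q1*a_5 + q2*a_4 + q3*a_3 + q4*a_2 + q5*a_1 = 0, i.e. 5/4224 + (1/352)*q1 + (5/704)*q2 + (5/264)*q3 + (5/88)*q4 + (5/22)*q5 = 0.
Solving this linear system: q1 = -1627284145/2576835636, q2 = 60153205/644208909, q3 = -47510015/10307342544, q4 = 39974585/61844055264, q5 = -2469859/247376221056.
The numerator is Q*f truncated at degree 1: P0 = a_0 = 13/14; P1 = a_1 + q1*a_0 = -142512385475/396832687944.

The Pade approximant has numerator coefficients [13/14, -142512385475/396832687944]; denominator coefficients [1, -1627284145/2576835636, 60153205/644208909, -47510015/10307342544, 39974585/61844055264, -2469859/247376221056].


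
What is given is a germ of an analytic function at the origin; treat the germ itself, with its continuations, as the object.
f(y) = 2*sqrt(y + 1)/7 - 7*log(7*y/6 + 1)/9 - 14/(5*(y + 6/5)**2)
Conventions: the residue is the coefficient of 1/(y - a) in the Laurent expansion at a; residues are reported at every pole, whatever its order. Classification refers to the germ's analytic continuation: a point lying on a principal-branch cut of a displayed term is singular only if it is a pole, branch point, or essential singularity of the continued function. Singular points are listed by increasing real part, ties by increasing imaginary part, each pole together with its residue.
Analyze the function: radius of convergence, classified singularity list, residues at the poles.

Denominator factor (y + 6/5)^2: pole of order 2 at -6/5, modulus 6/5.
Branch term (2/7)*sqrt(1 - y/(-1)): its argument vanishes at y = -1, a square-root branch point, modulus 1.
Branch term (-7/9)*log(1 - y/(-6/7)): its argument vanishes at y = -6/7, a logarithmic branch point, modulus 6/7.
The radius of convergence is the smallest modulus among the singular points: 6/7.
The branch terms are analytic at -6/5 and contribute nothing to the residue; only the rational part matters.
At the order-2 pole -6/5 set g(y) = (y - (-6/5))^2*(rational part) = -14/5.
Order-2 pole: residue = g'(a); g'(-6/5) = 0, so the residue is 0.
List the singular points by increasing real part (a conjugate pair: the negative imaginary part first).

Radius of convergence at 0: 6/7.
At -6/5: a pole of order 2; residue 0.
At -1: an algebraic (square-root) branch point.
At -6/7: a logarithmic branch point.


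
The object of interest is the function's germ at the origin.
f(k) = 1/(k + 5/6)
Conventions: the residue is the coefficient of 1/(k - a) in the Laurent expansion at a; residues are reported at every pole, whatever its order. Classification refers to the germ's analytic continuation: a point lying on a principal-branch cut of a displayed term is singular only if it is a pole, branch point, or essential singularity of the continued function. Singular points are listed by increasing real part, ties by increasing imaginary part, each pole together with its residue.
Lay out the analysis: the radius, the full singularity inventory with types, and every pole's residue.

Denominator factor (k + 5/6): pole of order 1 at -5/6, modulus 5/6.
The radius of convergence is the smallest modulus among the singular points: 5/6.
At the order-1 pole -5/6 set g(k) = (k - (-5/6))*f(k) = 1.
Simple pole: residue = g(a) at a = -5/6, which is 1.

Radius of convergence at 0: 5/6.
At -5/6: a pole of order 1; residue 1.


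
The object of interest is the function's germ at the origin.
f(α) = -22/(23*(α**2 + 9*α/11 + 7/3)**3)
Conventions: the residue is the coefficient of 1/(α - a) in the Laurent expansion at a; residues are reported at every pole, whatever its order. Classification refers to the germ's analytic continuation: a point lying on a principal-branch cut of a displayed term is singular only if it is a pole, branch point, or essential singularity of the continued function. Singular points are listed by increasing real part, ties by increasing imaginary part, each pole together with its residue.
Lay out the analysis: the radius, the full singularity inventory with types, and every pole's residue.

Radius of convergence at 0: (1/3)*sqrt(21).
At (-9/22) - ((1/66)*sqrt(9435))*i: a pole of order 3; residue -((191328588/715467293375)*sqrt(9435))*i.
At (-9/22) + ((1/66)*sqrt(9435))*i: a pole of order 3; residue ((191328588/715467293375)*sqrt(9435))*i.

Denominator factor (α**2 + 9*α/11 + 7/3)^3: discriminant -3145/363, complex-conjugate roots (-9/22) + ((1/66)*sqrt(9435))*i and (-9/22) - ((1/66)*sqrt(9435))*i; poles of order 3, moduli (1/3)*sqrt(21) and (1/3)*sqrt(21).
The radius of convergence is the smallest modulus among the singular points: (1/3)*sqrt(21).
The factor α**2 + 9*α/11 + 7/3 splits as (α - a)(α - a') with a = (-9/22) - ((1/66)*sqrt(9435))*i, a' = (-9/22) + ((1/66)*sqrt(9435))*i. At the order-3 pole a set g(α) = (α - a)^3*f(α) = [-22/23] / (α - a')^3.
Order-3 pole: residue = g''(a)/2; g''((-9/22) - ((1/66)*sqrt(9435))*i) = -((382657176/715467293375)*sqrt(9435))*i, so the residue is -((191328588/715467293375)*sqrt(9435))*i.
The factor α**2 + 9*α/11 + 7/3 splits as (α - a)(α - a') with a = (-9/22) + ((1/66)*sqrt(9435))*i, a' = (-9/22) - ((1/66)*sqrt(9435))*i. At the order-3 pole a set g(α) = (α - a)^3*f(α) = [-22/23] / (α - a')^3.
Order-3 pole: residue = g''(a)/2; g''((-9/22) + ((1/66)*sqrt(9435))*i) = ((382657176/715467293375)*sqrt(9435))*i, so the residue is ((191328588/715467293375)*sqrt(9435))*i.
List the singular points by increasing real part (a conjugate pair: the negative imaginary part first).


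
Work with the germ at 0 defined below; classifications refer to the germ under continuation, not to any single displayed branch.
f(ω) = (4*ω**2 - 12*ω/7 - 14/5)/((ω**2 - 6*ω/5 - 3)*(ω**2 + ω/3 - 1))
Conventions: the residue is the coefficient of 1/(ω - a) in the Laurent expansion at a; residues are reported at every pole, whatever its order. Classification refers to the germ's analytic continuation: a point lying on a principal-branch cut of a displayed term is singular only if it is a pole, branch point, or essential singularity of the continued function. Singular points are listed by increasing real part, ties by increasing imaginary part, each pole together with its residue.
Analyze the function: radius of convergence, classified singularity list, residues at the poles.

Denominator factor (ω**2 + ω/3 - 1): discriminant 37/9, real irrational roots -1/6 + (1/6)*sqrt(37) and -1/6 - (1/6)*sqrt(37); poles of order 1, moduli -1/6 + (1/6)*sqrt(37) and 1/6 + (1/6)*sqrt(37).
Denominator factor (ω**2 - 6*ω/5 - 3): discriminant 336/25, real irrational roots 3/5 + (2/5)*sqrt(21) and 3/5 - (2/5)*sqrt(21); poles of order 1, moduli 3/5 + (2/5)*sqrt(21) and -3/5 + (2/5)*sqrt(21).
The radius of convergence is the smallest modulus among the singular points: -1/6 + (1/6)*sqrt(37).
The factor ω**2 - 6*ω/5 - 3 splits as (ω - a)(ω - a') with a = 3/5 - (2/5)*sqrt(21), a' = 3/5 + (2/5)*sqrt(21). At the order-1 pole a set g(ω) = (ω - a)*f(ω) = [(4*ω**2 - 12*ω/7 - 14/5)/(ω**2 + ω/3 - 1)] / (ω - a').
Simple pole: residue = g(a) at a = 3/5 - (2/5)*sqrt(21), which is -2083/329 - (7163/4606)*sqrt(21).
The factor ω**2 + ω/3 - 1 splits as (ω - a)(ω - a') with a = -1/6 - (1/6)*sqrt(37), a' = -1/6 + (1/6)*sqrt(37). At the order-1 pole a set g(ω) = (ω - a)*f(ω) = [(4*ω**2 - 12*ω/7 - 14/5)/(ω**2 - 6*ω/5 - 3)] / (ω - a').
Simple pole: residue = g(a) at a = -1/6 - (1/6)*sqrt(37), which is 2083/329 + (1751/1739)*sqrt(37).
The factor ω**2 + ω/3 - 1 splits as (ω - a)(ω - a') with a = -1/6 + (1/6)*sqrt(37), a' = -1/6 - (1/6)*sqrt(37). At the order-1 pole a set g(ω) = (ω - a)*f(ω) = [(4*ω**2 - 12*ω/7 - 14/5)/(ω**2 - 6*ω/5 - 3)] / (ω - a').
Simple pole: residue = g(a) at a = -1/6 + (1/6)*sqrt(37), which is 2083/329 - (1751/1739)*sqrt(37).
The factor ω**2 - 6*ω/5 - 3 splits as (ω - a)(ω - a') with a = 3/5 + (2/5)*sqrt(21), a' = 3/5 - (2/5)*sqrt(21). At the order-1 pole a set g(ω) = (ω - a)*f(ω) = [(4*ω**2 - 12*ω/7 - 14/5)/(ω**2 + ω/3 - 1)] / (ω - a').
Simple pole: residue = g(a) at a = 3/5 + (2/5)*sqrt(21), which is -2083/329 + (7163/4606)*sqrt(21).
List the singular points by increasing real part (a conjugate pair: the negative imaginary part first).

Radius of convergence at 0: -1/6 + (1/6)*sqrt(37).
At 3/5 - (2/5)*sqrt(21): a pole of order 1; residue -2083/329 - (7163/4606)*sqrt(21).
At -1/6 - (1/6)*sqrt(37): a pole of order 1; residue 2083/329 + (1751/1739)*sqrt(37).
At -1/6 + (1/6)*sqrt(37): a pole of order 1; residue 2083/329 - (1751/1739)*sqrt(37).
At 3/5 + (2/5)*sqrt(21): a pole of order 1; residue -2083/329 + (7163/4606)*sqrt(21).


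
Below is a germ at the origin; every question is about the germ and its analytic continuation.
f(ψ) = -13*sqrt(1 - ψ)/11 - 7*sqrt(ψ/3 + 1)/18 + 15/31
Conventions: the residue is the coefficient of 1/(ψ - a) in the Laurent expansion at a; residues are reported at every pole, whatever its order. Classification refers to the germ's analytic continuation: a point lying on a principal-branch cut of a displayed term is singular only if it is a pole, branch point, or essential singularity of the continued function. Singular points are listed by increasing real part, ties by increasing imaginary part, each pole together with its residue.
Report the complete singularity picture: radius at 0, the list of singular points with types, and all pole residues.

Radius of convergence at 0: 1.
At -3: an algebraic (square-root) branch point.
At 1: an algebraic (square-root) branch point.

Branch term (-13/11)*sqrt(1 - ψ/(1)): its argument vanishes at ψ = 1, a square-root branch point, modulus 1.
Branch term (-7/18)*sqrt(1 - ψ/(-3)): its argument vanishes at ψ = -3, a square-root branch point, modulus 3.
The radius of convergence is the smallest modulus among the singular points: 1.
List the singular points by increasing real part (a conjugate pair: the negative imaginary part first).


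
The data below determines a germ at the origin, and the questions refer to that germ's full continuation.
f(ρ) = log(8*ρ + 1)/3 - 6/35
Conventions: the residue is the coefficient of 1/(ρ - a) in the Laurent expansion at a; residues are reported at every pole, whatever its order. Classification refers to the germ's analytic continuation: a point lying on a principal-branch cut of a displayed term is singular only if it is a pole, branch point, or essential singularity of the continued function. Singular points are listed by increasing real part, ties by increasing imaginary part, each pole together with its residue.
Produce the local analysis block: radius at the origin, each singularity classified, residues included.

Radius of convergence at 0: 1/8.
At -1/8: a logarithmic branch point.

Branch term (1/3)*log(1 - ρ/(-1/8)): its argument vanishes at ρ = -1/8, a logarithmic branch point, modulus 1/8.
The radius of convergence is the smallest modulus among the singular points: 1/8.


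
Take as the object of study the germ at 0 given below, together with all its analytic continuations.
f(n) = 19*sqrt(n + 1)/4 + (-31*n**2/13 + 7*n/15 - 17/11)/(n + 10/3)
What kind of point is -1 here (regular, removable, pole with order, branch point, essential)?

The point is an algebraic (square-root) branch point.

The term (19/4)*sqrt(1 - n/(-1)) has argument 1 - -1/(-1) = 0 at -1: a square-root (algebraic, two-sheeted) branch point; the remaining terms are analytic or single-valued there.


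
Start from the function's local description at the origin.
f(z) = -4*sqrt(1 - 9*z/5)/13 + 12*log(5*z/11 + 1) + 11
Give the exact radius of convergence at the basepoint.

The radius of convergence is 5/9.

Branch term (-4/13)*sqrt(1 - z/(5/9)): its argument vanishes at z = 5/9, a square-root branch point, modulus 5/9.
Branch term (12)*log(1 - z/(-11/5)): its argument vanishes at z = -11/5, a logarithmic branch point, modulus 11/5.
The radius of convergence is the smallest modulus among the singular points: 5/9.


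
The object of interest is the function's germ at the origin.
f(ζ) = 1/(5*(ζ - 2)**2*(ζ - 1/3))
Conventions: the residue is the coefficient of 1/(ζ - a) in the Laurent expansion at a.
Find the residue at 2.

At the order-2 pole 2 set g(ζ) = (ζ - (2))^2*f(ζ) = 1/(5*(ζ - 1/3)).
Order-2 pole: residue = g'(a); g'(2) = -9/125, so the residue is -9/125.

The residue is -9/125.


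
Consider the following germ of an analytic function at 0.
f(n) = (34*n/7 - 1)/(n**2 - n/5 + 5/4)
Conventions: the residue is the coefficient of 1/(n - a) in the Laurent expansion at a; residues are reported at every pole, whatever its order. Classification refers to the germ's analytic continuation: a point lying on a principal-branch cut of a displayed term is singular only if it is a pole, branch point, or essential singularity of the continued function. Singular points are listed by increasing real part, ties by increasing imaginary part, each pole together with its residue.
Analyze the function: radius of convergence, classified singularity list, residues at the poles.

Radius of convergence at 0: (1/2)*sqrt(5).
At (1/10) - ((1/5)*sqrt(31))*i: a pole of order 1; residue (17/7) - ((9/217)*sqrt(31))*i.
At (1/10) + ((1/5)*sqrt(31))*i: a pole of order 1; residue (17/7) + ((9/217)*sqrt(31))*i.

Denominator factor (n**2 - n/5 + 5/4): discriminant -124/25, complex-conjugate roots (1/10) + ((1/5)*sqrt(31))*i and (1/10) - ((1/5)*sqrt(31))*i; poles of order 1, moduli (1/2)*sqrt(5) and (1/2)*sqrt(5).
The radius of convergence is the smallest modulus among the singular points: (1/2)*sqrt(5).
The factor n**2 - n/5 + 5/4 splits as (n - a)(n - a') with a = (1/10) - ((1/5)*sqrt(31))*i, a' = (1/10) + ((1/5)*sqrt(31))*i. At the order-1 pole a set g(n) = (n - a)*f(n) = [34*n/7 - 1] / (n - a').
Simple pole: residue = g(a) at a = (1/10) - ((1/5)*sqrt(31))*i, which is (17/7) - ((9/217)*sqrt(31))*i.
The factor n**2 - n/5 + 5/4 splits as (n - a)(n - a') with a = (1/10) + ((1/5)*sqrt(31))*i, a' = (1/10) - ((1/5)*sqrt(31))*i. At the order-1 pole a set g(n) = (n - a)*f(n) = [34*n/7 - 1] / (n - a').
Simple pole: residue = g(a) at a = (1/10) + ((1/5)*sqrt(31))*i, which is (17/7) + ((9/217)*sqrt(31))*i.
List the singular points by increasing real part (a conjugate pair: the negative imaginary part first).


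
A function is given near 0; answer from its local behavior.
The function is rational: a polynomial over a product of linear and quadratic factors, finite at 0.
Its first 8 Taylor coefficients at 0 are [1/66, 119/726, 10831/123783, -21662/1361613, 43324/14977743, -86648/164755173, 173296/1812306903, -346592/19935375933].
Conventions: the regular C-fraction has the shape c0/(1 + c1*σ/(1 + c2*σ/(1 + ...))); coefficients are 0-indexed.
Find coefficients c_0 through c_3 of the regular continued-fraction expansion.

Taylor coefficients (read off): a_0 = 1/66, a_1 = 119/726, a_2 = 10831/123783, a_3 = -21662/1361613.
c0 = a_0 = 1/66. Peel one level at a time: if S = 1 + c*σ/S' with S'(0) = 1, then c is the σ-coefficient of S and S' = c*σ/(S - 1).
S_1 = c0/f = 1 + (-119/11)*σ + (3449/31)*σ^2 + ...; c1 = -119/11.
S_2 = c1*σ/(S_1 - 1) = 1 + (37939/3689)*σ + (5198880/13608721)*σ^2 + ...; c2 = 37939/3689.
S_3 = c2*σ/(S_2 - 1) = 1 + (-5198880/139956971)*σ + ...; c3 = -5198880/139956971.

The regular C-fraction coefficients are [1/66, -119/11, 37939/3689, -5198880/139956971].


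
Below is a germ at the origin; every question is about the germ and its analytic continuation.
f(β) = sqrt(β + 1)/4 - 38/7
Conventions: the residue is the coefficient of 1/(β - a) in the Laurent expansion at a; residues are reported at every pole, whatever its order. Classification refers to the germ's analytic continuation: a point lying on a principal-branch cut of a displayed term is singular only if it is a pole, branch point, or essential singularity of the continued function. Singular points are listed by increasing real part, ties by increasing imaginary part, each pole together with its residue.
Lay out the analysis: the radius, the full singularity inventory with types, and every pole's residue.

Branch term (1/4)*sqrt(1 - β/(-1)): its argument vanishes at β = -1, a square-root branch point, modulus 1.
The radius of convergence is the smallest modulus among the singular points: 1.

Radius of convergence at 0: 1.
At -1: an algebraic (square-root) branch point.


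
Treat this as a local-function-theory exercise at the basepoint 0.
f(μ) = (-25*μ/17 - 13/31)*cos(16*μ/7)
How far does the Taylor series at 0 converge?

The factor cos(16*μ/7) is entire and contributes no finite singular point.
The polynomial part has no poles.
No finite singular points: the Taylor series at 0 converges everywhere.

The radius of convergence is infinite.


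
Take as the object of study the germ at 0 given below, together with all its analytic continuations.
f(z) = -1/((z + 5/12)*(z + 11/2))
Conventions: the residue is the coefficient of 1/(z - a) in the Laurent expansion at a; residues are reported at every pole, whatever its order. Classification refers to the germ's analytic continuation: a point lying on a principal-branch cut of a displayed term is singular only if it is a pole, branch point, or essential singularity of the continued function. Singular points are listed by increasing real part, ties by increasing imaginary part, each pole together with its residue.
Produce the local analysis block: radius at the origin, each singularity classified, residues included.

Denominator factor (z + 5/12): pole of order 1 at -5/12, modulus 5/12.
Denominator factor (z + 11/2): pole of order 1 at -11/2, modulus 11/2.
The radius of convergence is the smallest modulus among the singular points: 5/12.
At the order-1 pole -11/2 set g(z) = (z - (-11/2))*f(z) = -1/(z + 5/12).
Simple pole: residue = g(a) at a = -11/2, which is 12/61.
At the order-1 pole -5/12 set g(z) = (z - (-5/12))*f(z) = -1/(z + 11/2).
Simple pole: residue = g(a) at a = -5/12, which is -12/61.
List the singular points by increasing real part (a conjugate pair: the negative imaginary part first).

Radius of convergence at 0: 5/12.
At -11/2: a pole of order 1; residue 12/61.
At -5/12: a pole of order 1; residue -12/61.


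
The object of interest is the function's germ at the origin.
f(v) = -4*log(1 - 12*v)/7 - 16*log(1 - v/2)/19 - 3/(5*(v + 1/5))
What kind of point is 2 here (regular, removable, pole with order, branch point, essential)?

The term (-16/19)*log(1 - v/(2)) has argument 1 - 2/(2) = 0 at 2: a logarithmic (infinitely-sheeted) branch point; the remaining terms are analytic or single-valued there.

The point is a logarithmic branch point.


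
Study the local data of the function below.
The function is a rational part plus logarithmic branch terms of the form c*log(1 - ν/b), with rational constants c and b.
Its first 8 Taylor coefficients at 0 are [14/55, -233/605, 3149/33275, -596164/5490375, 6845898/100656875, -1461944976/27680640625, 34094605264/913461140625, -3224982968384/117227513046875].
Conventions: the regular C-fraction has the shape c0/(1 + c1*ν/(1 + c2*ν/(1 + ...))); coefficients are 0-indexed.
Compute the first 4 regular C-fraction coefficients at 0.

The regular C-fraction coefficients are [14/55, 233/154, -20669/16310, -12629806/72238155].

Taylor coefficients (read off): a_0 = 14/55, a_1 = -233/605, a_2 = 3149/33275, a_3 = -596164/5490375.
c0 = a_0 = 14/55. Peel one level at a time: if S = 1 + c*ν/S' with S'(0) = 1, then c is the ν-coefficient of S and S' = c*ν/(S - 1).
S_1 = c0/f = 1 + (233/154)*ν + (1879/980)*ν^2 + ...; c1 = 233/154.
S_2 = c1*ν/(S_1 - 1) = 1 + (-20669/16310)*ν + (-902129/4071675)*ν^2 + ...; c2 = -20669/16310.
S_3 = c2*ν/(S_2 - 1) = 1 + (-12629806/72238155)*ν + ...; c3 = -12629806/72238155.


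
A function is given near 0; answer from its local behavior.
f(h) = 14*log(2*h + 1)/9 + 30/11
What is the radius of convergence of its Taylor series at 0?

The radius of convergence is 1/2.

Branch term (14/9)*log(1 - h/(-1/2)): its argument vanishes at h = -1/2, a logarithmic branch point, modulus 1/2.
The radius of convergence is the smallest modulus among the singular points: 1/2.


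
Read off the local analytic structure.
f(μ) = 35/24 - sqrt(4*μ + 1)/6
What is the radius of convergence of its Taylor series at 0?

The radius of convergence is 1/4.

Branch term (-1/6)*sqrt(1 - μ/(-1/4)): its argument vanishes at μ = -1/4, a square-root branch point, modulus 1/4.
The radius of convergence is the smallest modulus among the singular points: 1/4.
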